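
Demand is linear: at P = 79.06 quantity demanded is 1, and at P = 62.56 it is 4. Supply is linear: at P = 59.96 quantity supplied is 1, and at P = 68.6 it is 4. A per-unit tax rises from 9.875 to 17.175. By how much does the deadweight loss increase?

Demand slope = (62.56 − 79.06)/(4 − 1) = −5.5, so P = 84.56 − 5.5Q.
Supply slope = (68.6 − 59.96)/(4 − 1) = 2.88, so P = 57.08 + 2.88Q.
Competitive equilibrium: 84.56 − 5.5Q = 57.08 + 2.88Q → Q* = 3.2792, P* = 66.5242.
For a per-unit tax t: ΔQ = t/8.38, so DWL = ½·t·(t/8.38) = t²/16.76.
At t = 9.875: DWL = 5.818. At t = 17.175: DWL = 17.6.
Increase = 17.6 − 5.818 = 11.78.

11.78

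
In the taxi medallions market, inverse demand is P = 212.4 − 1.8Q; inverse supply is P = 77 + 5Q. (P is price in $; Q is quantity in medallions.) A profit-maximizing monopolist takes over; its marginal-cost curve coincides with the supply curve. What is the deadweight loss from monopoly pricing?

Competitive equilibrium: 212.4 − 1.8Q = 77 + 5Q → Q* = 19.9118, P* = 176.5588.
Marginal revenue: MR = 212.4 − 3.6Q. Set MR = MC: 212.4 − 3.6Q = 77 + 5Q → Q_m = 15.7442.
Price P_m = 212.4 − 1.8·15.7442 = 184.0604; MC(Q_m) = 77 + 5·15.7442 = 155.721.
Competitive Q* = 19.9118, so ΔQ = 4.1676; wedge = 184.0604 − 155.721 = 28.3394.
The triangle = ½ × 4.1676 × 28.3394 = $59.05.

$59.05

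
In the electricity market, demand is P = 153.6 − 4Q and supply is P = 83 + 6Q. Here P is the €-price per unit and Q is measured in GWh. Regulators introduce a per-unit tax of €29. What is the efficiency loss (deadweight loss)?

€42.05

Competitive equilibrium: 153.6 − 4Q = 83 + 6Q → Q* = 7.06, P* = 125.36.
With the tax, the buyer price exceeds the seller price by 29: (153.6 − 4Q) − (83 + 6Q) = 29 → Q' = 4.16.
ΔQ = 7.06 − 4.16 = 2.9; the wedge equals the tax, 29.
DWL = ½ × 2.9 × 29 = €42.05.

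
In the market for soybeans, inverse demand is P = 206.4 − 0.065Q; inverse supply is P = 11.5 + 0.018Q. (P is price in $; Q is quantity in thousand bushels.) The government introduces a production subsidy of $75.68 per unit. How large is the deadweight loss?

$34502.79 thousand

Competitive equilibrium: 206.4 − 0.065Q = 11.5 + 0.018Q → Q* = 2348.19277, P* = 53.76747.
The subsidy lowers effective supply by 75.68: P = 0.018Q − 64.18.
New quantity: 206.4 − 0.065Q = 0.018Q − 64.18 → Q' = 3260.
Overproduction ΔQ = 3260 − 2348.19277 = 911.80723; wedge = subsidy = 75.68.
DWL = ½ × 911.80723 × 75.68 = $34502.79 thousand.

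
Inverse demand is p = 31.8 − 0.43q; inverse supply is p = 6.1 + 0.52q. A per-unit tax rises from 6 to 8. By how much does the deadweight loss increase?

Competitive equilibrium: 31.8 − 0.43q = 6.1 + 0.52q → q* = 27.0526, p* = 20.1674.
For a per-unit tax t: Δq = t/0.95, so DWL = ½·t·(t/0.95) = t²/1.9.
At t = 6: DWL = 18.947. At t = 8: DWL = 33.684.
Increase = 33.684 − 18.947 = 14.74.

14.74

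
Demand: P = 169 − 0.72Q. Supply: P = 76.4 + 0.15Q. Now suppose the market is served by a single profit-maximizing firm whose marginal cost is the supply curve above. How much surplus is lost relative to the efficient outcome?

Competitive equilibrium: 169 − 0.72Q = 76.4 + 0.15Q → Q* = 106.4368, P* = 92.3655.
Marginal revenue: MR = 169 − 1.44Q. Set MR = MC: 169 − 1.44Q = 76.4 + 0.15Q → Q_m = 58.239.
Price P_m = 169 − 0.72·58.239 = 127.0679; MC(Q_m) = 76.4 + 0.15·58.239 = 85.1359.
Competitive Q* = 106.4368, so ΔQ = 48.1978; wedge = 127.0679 − 85.1359 = 41.932.
Welfare loss = ½ × 48.1978 × 41.932 = 1010.52.

1010.52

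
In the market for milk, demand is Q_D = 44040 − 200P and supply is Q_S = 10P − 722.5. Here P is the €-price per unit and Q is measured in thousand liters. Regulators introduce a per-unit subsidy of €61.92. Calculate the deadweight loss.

In inverse form: demand P = 220.2 − 0.005Q, supply P = 72.25 + 0.1Q.
Competitive equilibrium: 220.2 − 0.005Q = 72.25 + 0.1Q → Q* = 1409.0476, P* = 213.1548.
The subsidy lowers effective supply by 61.92: P = 10.33 + 0.1Q.
New quantity: 220.2 − 0.005Q = 10.33 + 0.1Q → Q' = 1998.7619.
Overproduction ΔQ = 1998.7619 − 1409.0476 = 589.7143; wedge = subsidy = 61.92.
DWL = ½ × 589.7143 × 61.92 = €18257.55 thousand.

€18257.55 thousand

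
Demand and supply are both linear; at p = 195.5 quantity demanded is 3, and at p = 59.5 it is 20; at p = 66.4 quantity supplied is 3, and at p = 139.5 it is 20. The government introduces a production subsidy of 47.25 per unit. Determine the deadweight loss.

Demand slope = (59.5 − 195.5)/(20 − 3) = −8, so p = 219.5 − 8q.
Supply slope = (139.5 − 66.4)/(20 − 3) = 4.3, so p = 53.5 + 4.3q.
Competitive equilibrium: 219.5 − 8q = 53.5 + 4.3q → q* = 13.49593, p* = 111.53252.
The subsidy lowers effective supply by 47.25: p = 6.25 + 4.3q.
New quantity: 219.5 − 8q = 6.25 + 4.3q → q' = 17.3374.
Overproduction Δq = 17.3374 − 13.49593 = 3.84147; wedge = subsidy = 47.25.
Deadweight loss = ½ × 3.84147 × 47.25 = 90.75.

90.75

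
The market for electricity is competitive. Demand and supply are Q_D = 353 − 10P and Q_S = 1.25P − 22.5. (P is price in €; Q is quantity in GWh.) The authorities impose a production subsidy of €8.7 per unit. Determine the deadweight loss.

€42.05

In inverse form: demand P = 35.3 − 0.1Q, supply P = 18 + 0.8Q.
Competitive equilibrium: 35.3 − 0.1Q = 18 + 0.8Q → Q* = 19.2222, P* = 33.3778.
The subsidy lowers effective supply by 8.7: P = 9.3 + 0.8Q.
New quantity: 35.3 − 0.1Q = 9.3 + 0.8Q → Q' = 28.8889.
Overproduction ΔQ = 28.8889 − 19.2222 = 9.6667; wedge = subsidy = 8.7.
DWL = ½ × 9.6667 × 8.7 = €42.05.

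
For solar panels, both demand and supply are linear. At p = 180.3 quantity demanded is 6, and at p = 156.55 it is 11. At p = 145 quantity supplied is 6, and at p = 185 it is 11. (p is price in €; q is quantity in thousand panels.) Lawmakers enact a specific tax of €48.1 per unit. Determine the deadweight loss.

Demand slope = (156.55 − 180.3)/(11 − 6) = −4.75, so p = 208.8 − 4.75q.
Supply slope = (185 − 145)/(11 − 6) = 8, so p = 97 + 8q.
Competitive equilibrium: 208.8 − 4.75q = 97 + 8q → q* = 8.7686, p* = 167.149.
With the tax, the buyer price exceeds the seller price by 48.1: (208.8 − 4.75q) − (97 + 8q) = 48.1 → q' = 4.9961.
Δq = 8.7686 − 4.9961 = 3.7725; the wedge equals the tax, 48.1.
Deadweight loss = ½ × 3.7725 × 48.1 = €90.73 thousand.

€90.73 thousand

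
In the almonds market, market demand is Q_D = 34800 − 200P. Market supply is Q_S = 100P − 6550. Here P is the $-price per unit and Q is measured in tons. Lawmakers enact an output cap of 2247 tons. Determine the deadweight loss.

$186476.40

In inverse form: demand P = 174 − 0.005Q, supply P = 65.5 + 0.01Q.
Competitive equilibrium: 174 − 0.005Q = 65.5 + 0.01Q → Q* = 7233.3333, P* = 137.8333.
At Q = 2247: demand price = 174 − 0.005·2247 = 162.765; supply price = 65.5 + 0.01·2247 = 87.97.
ΔQ = 7233.3333 − 2247 = 4986.3333; wedge = 162.765 − 87.97 = 74.795.
Welfare loss = ½ × 4986.3333 × 74.795 = $186476.40.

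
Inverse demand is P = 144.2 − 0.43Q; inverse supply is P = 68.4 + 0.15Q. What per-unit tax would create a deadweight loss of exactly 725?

29

Competitive equilibrium: 144.2 − 0.43Q = 68.4 + 0.15Q → Q* = 130.6897, P* = 88.0034.
A tax t gives ΔQ = t/0.58 and wedge t, so DWL = t²/1.16.
t²/1.16 = 725 → t² = 841 → t = 29.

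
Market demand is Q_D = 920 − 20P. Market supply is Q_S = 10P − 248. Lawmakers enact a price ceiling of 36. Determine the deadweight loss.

In inverse form: demand P = 46 − 0.05Q, supply P = 24.8 + 0.1Q.
Competitive equilibrium: 46 − 0.05Q = 24.8 + 0.1Q → Q* = 141.3333, P* = 38.9333.
At the ceiling P = 36, quantity supplied = (36 − 24.8)/0.1 = 112.
Willingness to pay at Q' = 112: 46 − 0.05·112 = 40.4.
ΔQ = 141.3333 − 112 = 29.3333; wedge = 40.4 − 36 = 4.4.
The triangle = ½ × 29.3333 × 4.4 = 64.53.

64.53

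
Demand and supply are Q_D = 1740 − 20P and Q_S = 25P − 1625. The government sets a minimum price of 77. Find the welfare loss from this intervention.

In inverse form: demand P = 87 − 0.05Q, supply P = 65 + 0.04Q.
Competitive equilibrium: 87 − 0.05Q = 65 + 0.04Q → Q* = 244.4444, P* = 74.7778.
At the floor P = 77, quantity demanded = (87 − 77)/0.05 = 200.
Sellers' marginal cost at Q' = 200: 65 + 0.04·200 = 73.
ΔQ = 244.4444 − 200 = 44.4444; wedge = 77 − 73 = 4.
DWL = ½ × 44.4444 × 4 = 88.89.

88.89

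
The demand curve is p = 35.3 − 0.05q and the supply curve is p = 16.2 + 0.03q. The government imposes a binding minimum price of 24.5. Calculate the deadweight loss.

20.70

Competitive equilibrium: 35.3 − 0.05q = 16.2 + 0.03q → q* = 238.75, p* = 23.3625.
At the floor p = 24.5, quantity demanded = (35.3 − 24.5)/0.05 = 216.
Sellers' marginal cost at q' = 216: 16.2 + 0.03·216 = 22.68.
Δq = 238.75 − 216 = 22.75; wedge = 24.5 − 22.68 = 1.82.
Deadweight loss = ½ × 22.75 × 1.82 = 20.70.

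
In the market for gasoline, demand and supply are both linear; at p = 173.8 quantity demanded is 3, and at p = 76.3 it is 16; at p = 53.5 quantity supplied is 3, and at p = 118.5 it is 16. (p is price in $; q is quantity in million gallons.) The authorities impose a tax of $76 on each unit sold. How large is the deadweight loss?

Demand slope = (76.3 − 173.8)/(16 − 3) = −7.5, so p = 196.3 − 7.5q.
Supply slope = (118.5 − 53.5)/(16 − 3) = 5, so p = 38.5 + 5q.
Competitive equilibrium: 196.3 − 7.5q = 38.5 + 5q → q* = 12.624, p* = 101.62.
With the tax, the buyer price exceeds the seller price by 76: (196.3 − 7.5q) − (38.5 + 5q) = 76 → q' = 6.544.
Δq = 12.624 − 6.544 = 6.08; the wedge equals the tax, 76.
The triangle = ½ × 6.08 × 76 = $231.04 million.

$231.04 million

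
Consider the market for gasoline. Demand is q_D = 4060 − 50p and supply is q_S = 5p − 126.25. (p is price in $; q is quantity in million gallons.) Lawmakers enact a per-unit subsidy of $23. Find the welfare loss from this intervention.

In inverse form: demand p = 81.2 − 0.02q, supply p = 25.25 + 0.2q.
Competitive equilibrium: 81.2 − 0.02q = 25.25 + 0.2q → q* = 254.3182, p* = 76.1136.
The subsidy lowers effective supply by 23: p = 2.25 + 0.2q.
New quantity: 81.2 − 0.02q = 2.25 + 0.2q → q' = 358.8636.
Overproduction Δq = 358.8636 − 254.3182 = 104.5454; wedge = subsidy = 23.
Welfare loss = ½ × 104.5454 × 23 = $1202.27 million.

$1202.27 million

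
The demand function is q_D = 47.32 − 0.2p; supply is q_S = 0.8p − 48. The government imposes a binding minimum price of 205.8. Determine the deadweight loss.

In inverse form: demand p = 236.6 − 5q, supply p = 60 + 1.25q.
Competitive equilibrium: 236.6 − 5q = 60 + 1.25q → q* = 28.256, p* = 95.32.
At the floor p = 205.8, quantity demanded = (236.6 − 205.8)/5 = 6.16.
Sellers' marginal cost at q' = 6.16: 60 + 1.25·6.16 = 67.7.
Δq = 28.256 − 6.16 = 22.096; wedge = 205.8 − 67.7 = 138.1.
Deadweight loss = ½ × 22.096 × 138.1 = 1525.73.

1525.73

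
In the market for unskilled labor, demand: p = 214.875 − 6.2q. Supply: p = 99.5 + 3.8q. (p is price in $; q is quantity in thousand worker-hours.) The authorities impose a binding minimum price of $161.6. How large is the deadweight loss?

Competitive equilibrium: 214.875 − 6.2q = 99.5 + 3.8q → q* = 11.5375, p* = 143.3425.
At the floor p = 161.6, quantity demanded = (214.875 − 161.6)/6.2 = 8.5927.
Sellers' marginal cost at q' = 8.5927: 99.5 + 3.8·8.5927 = 132.1523.
Δq = 11.5375 − 8.5927 = 2.9448; wedge = 161.6 − 132.1523 = 29.4477.
DWL = ½ × 2.9448 × 29.4477 = $43.36 thousand.

$43.36 thousand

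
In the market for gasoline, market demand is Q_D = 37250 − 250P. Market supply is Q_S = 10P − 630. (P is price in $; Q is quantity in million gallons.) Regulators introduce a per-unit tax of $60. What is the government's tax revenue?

$15000 million

In inverse form: demand P = 149 − 0.004Q, supply P = 63 + 0.1Q.
Competitive equilibrium: 149 − 0.004Q = 63 + 0.1Q → Q* = 826.9231, P* = 145.6923.
With the tax, the buyer price exceeds the seller price by 60: (149 − 0.004Q) − (63 + 0.1Q) = 60 → Q' = 250.
Tax revenue = 60 × 250 = $15000 million.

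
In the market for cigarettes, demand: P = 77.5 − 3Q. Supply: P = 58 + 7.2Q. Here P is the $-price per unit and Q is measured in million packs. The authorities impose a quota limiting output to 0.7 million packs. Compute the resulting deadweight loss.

Competitive equilibrium: 77.5 − 3Q = 58 + 7.2Q → Q* = 1.9118, P* = 71.7647.
At Q = 0.7: demand price = 77.5 − 3·0.7 = 75.4; supply price = 58 + 7.2·0.7 = 63.04.
ΔQ = 1.9118 − 0.7 = 1.2118; wedge = 75.4 − 63.04 = 12.36.
Welfare loss = ½ × 1.2118 × 12.36 = $7.49 million.

$7.49 million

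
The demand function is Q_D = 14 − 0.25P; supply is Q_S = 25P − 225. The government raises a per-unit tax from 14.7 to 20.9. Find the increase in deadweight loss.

27.32

In inverse form: demand P = 56 − 4Q, supply P = 9 + 0.04Q.
Competitive equilibrium: 56 − 4Q = 9 + 0.04Q → Q* = 11.6337, P* = 9.4653.
For a per-unit tax t: ΔQ = t/4.04, so DWL = ½·t·(t/4.04) = t²/8.08.
At t = 14.7: DWL = 26.744. At t = 20.9: DWL = 54.061.
Increase = 54.061 − 26.744 = 27.32.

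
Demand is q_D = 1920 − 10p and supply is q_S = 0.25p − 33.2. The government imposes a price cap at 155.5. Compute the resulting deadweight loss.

157.46

In inverse form: demand p = 192 − 0.1q, supply p = 132.8 + 4q.
Competitive equilibrium: 192 − 0.1q = 132.8 + 4q → q* = 14.439, p* = 190.5561.
At the ceiling p = 155.5, quantity supplied = (155.5 − 132.8)/4 = 5.675.
Willingness to pay at q' = 5.675: 192 − 0.1·5.675 = 191.4325.
Δq = 14.439 − 5.675 = 8.764; wedge = 191.4325 − 155.5 = 35.9325.
Welfare loss = ½ × 8.764 × 35.9325 = 157.46.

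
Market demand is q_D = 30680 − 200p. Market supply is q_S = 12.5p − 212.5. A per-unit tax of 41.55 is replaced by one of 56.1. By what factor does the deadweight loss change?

1.823

In inverse form: demand p = 153.4 − 0.005q, supply p = 17 + 0.08q.
Competitive equilibrium: 153.4 − 0.005q = 17 + 0.08q → q* = 1604.7059, p* = 145.3765.
For a per-unit tax t: Δq = t/0.085, so DWL = ½·t·(t/0.085) = t²/0.17.
At t = 41.55: DWL = 10155.309. At t = 56.1: DWL = 18513.
Ratio = (56.1/41.55)² = 1.823.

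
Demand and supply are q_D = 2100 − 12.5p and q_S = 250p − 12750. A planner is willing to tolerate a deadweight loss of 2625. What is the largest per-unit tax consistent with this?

21

In inverse form: demand p = 168 − 0.08q, supply p = 51 + 0.004q.
Competitive equilibrium: 168 − 0.08q = 51 + 0.004q → q* = 1392.8571, p* = 56.5714.
A tax t gives Δq = t/0.084 and wedge t, so DWL = t²/0.168.
t²/0.168 = 2625 → t² = 441 → t = 21.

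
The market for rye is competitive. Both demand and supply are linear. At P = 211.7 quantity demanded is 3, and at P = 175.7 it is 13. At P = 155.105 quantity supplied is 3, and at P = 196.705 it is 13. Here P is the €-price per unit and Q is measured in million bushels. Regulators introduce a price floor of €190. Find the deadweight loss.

Demand slope = (175.7 − 211.7)/(13 − 3) = −3.6, so P = 222.5 − 3.6Q.
Supply slope = (196.705 − 155.105)/(13 − 3) = 4.16, so P = 142.625 + 4.16Q.
Competitive equilibrium: 222.5 − 3.6Q = 142.625 + 4.16Q → Q* = 10.2932, P* = 185.4446.
At the floor P = 190, quantity demanded = (222.5 − 190)/3.6 = 9.0278.
Sellers' marginal cost at Q' = 9.0278: 142.625 + 4.16·9.0278 = 180.1806.
ΔQ = 10.2932 − 9.0278 = 1.2654; wedge = 190 − 180.1806 = 9.8194.
Deadweight loss = ½ × 1.2654 × 9.8194 = €6.21 million.

€6.21 million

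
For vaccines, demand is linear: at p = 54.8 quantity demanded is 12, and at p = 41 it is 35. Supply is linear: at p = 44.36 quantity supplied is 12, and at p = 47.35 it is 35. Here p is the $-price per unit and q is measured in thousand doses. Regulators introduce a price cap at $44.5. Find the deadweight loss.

$63.83 thousand

Demand slope = (41 − 54.8)/(35 − 12) = −0.6, so p = 62 − 0.6q.
Supply slope = (47.35 − 44.36)/(35 − 12) = 0.13, so p = 42.8 + 0.13q.
Competitive equilibrium: 62 − 0.6q = 42.8 + 0.13q → q* = 26.3014, p* = 46.2192.
At the ceiling p = 44.5, quantity supplied = (44.5 − 42.8)/0.13 = 13.0769.
Willingness to pay at q' = 13.0769: 62 − 0.6·13.0769 = 54.1539.
Δq = 26.3014 − 13.0769 = 13.2245; wedge = 54.1539 − 44.5 = 9.6539.
The triangle = ½ × 13.2245 × 9.6539 = $63.83 thousand.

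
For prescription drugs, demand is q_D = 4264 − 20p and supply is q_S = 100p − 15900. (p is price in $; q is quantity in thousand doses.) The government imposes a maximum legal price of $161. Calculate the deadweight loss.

In inverse form: demand p = 213.2 − 0.05q, supply p = 159 + 0.01q.
Competitive equilibrium: 213.2 − 0.05q = 159 + 0.01q → q* = 903.3333, p* = 168.0333.
At the ceiling p = 161, quantity supplied = (161 − 159)/0.01 = 200.
Willingness to pay at q' = 200: 213.2 − 0.05·200 = 203.2.
Δq = 903.3333 − 200 = 703.3333; wedge = 203.2 − 161 = 42.2.
The triangle = ½ × 703.3333 × 42.2 = $14840.33 thousand.

$14840.33 thousand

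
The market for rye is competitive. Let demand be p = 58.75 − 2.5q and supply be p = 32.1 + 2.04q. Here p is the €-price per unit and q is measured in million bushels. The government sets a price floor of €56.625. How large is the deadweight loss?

Competitive equilibrium: 58.75 − 2.5q = 32.1 + 2.04q → q* = 5.87, p* = 44.0749.
At the floor p = 56.625, quantity demanded = (58.75 − 56.625)/2.5 = 0.85.
Sellers' marginal cost at q' = 0.85: 32.1 + 2.04·0.85 = 33.834.
Δq = 5.87 − 0.85 = 5.02; wedge = 56.625 − 33.834 = 22.791.
Welfare loss = ½ × 5.02 × 22.791 = €57.21 million.

€57.21 million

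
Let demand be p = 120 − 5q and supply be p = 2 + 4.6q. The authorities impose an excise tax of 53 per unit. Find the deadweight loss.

Competitive equilibrium: 120 − 5q = 2 + 4.6q → q* = 12.2917, p* = 58.5417.
With the tax, the buyer price exceeds the seller price by 53: (120 − 5q) − (2 + 4.6q) = 53 → q' = 6.7708.
Δq = 12.2917 − 6.7708 = 5.5209; the wedge equals the tax, 53.
DWL = ½ × 5.5209 × 53 = 146.30.

146.30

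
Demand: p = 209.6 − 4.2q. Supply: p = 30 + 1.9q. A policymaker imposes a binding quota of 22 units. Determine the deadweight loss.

Competitive equilibrium: 209.6 − 4.2q = 30 + 1.9q → q* = 29.4426, p* = 85.941.
At q = 22: demand price = 209.6 − 4.2·22 = 117.2; supply price = 30 + 1.9·22 = 71.8.
Δq = 29.4426 − 22 = 7.4426; wedge = 117.2 − 71.8 = 45.4.
Deadweight loss = ½ × 7.4426 × 45.4 = 168.95.

168.95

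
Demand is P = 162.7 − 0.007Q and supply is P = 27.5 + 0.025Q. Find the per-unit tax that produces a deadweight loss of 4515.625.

17

Competitive equilibrium: 162.7 − 0.007Q = 27.5 + 0.025Q → Q* = 4225, P* = 133.125.
A tax t gives ΔQ = t/0.032 and wedge t, so DWL = t²/0.064.
t²/0.064 = 4515.625 → t² = 289 → t = 17.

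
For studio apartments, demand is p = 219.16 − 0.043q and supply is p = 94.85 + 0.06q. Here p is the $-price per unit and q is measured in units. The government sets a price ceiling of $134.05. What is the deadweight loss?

Competitive equilibrium: 219.16 − 0.043q = 94.85 + 0.06q → q* = 1206.8932, p* = 167.26359.
At the ceiling p = 134.05, quantity supplied = (134.05 − 94.85)/0.06 = 653.33333.
Willingness to pay at q' = 653.33333: 219.16 − 0.043·653.33333 = 191.06667.
Δq = 1206.8932 − 653.33333 = 553.55987; wedge = 191.06667 − 134.05 = 57.01667.
The triangle = ½ × 553.55987 × 57.01667 = $15781.07.

$15781.07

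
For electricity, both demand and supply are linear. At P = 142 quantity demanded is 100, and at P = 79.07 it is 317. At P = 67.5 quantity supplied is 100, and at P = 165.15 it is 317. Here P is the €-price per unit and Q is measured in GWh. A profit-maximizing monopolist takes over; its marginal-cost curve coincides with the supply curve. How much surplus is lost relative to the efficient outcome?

Demand slope = (79.07 − 142)/(317 − 100) = −0.29, so P = 171 − 0.29Q.
Supply slope = (165.15 − 67.5)/(317 − 100) = 0.45, so P = 22.5 + 0.45Q.
Competitive equilibrium: 171 − 0.29Q = 22.5 + 0.45Q → Q* = 200.6757, P* = 112.8041.
Marginal revenue: MR = 171 − 0.58Q. Set MR = MC: 171 − 0.58Q = 22.5 + 0.45Q → Q_m = 144.1748.
Price P_m = 171 − 0.29·144.1748 = 129.1893; MC(Q_m) = 22.5 + 0.45·144.1748 = 87.3787.
Competitive Q* = 200.6757, so ΔQ = 56.5009; wedge = 129.1893 − 87.3787 = 41.8106.
Deadweight loss = ½ × 56.5009 × 41.8106 = €1181.17.

€1181.17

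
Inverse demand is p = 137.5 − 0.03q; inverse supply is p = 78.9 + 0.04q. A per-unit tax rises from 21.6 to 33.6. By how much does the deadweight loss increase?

4731.43

Competitive equilibrium: 137.5 − 0.03q = 78.9 + 0.04q → q* = 837.1429, p* = 112.3857.
For a per-unit tax t: Δq = t/0.07, so DWL = ½·t·(t/0.07) = t²/0.14.
At t = 21.6: DWL = 3332.571. At t = 33.6: DWL = 8064.
Increase = 8064 − 3332.571 = 4731.43.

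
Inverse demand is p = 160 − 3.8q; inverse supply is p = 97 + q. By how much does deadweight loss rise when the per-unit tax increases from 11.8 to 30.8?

Competitive equilibrium: 160 − 3.8q = 97 + q → q* = 13.125, p* = 110.125.
For a per-unit tax t: Δq = t/4.8, so DWL = ½·t·(t/4.8) = t²/9.6.
At t = 11.8: DWL = 14.504. At t = 30.8: DWL = 98.817.
Increase = 98.817 − 14.504 = 84.31.

84.31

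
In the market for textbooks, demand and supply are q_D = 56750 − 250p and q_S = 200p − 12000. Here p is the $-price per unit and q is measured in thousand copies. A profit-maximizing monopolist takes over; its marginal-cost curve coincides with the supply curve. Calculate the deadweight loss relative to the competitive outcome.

$146687.71 thousand

In inverse form: demand p = 227 − 0.004q, supply p = 60 + 0.005q.
Competitive equilibrium: 227 − 0.004q = 60 + 0.005q → q* = 18555.555556, p* = 152.777778.
Marginal revenue: MR = 227 − 0.008q. Set MR = MC: 227 − 0.008q = 60 + 0.005q → q_m = 12846.153846.
Price p_m = 227 − 0.004·12846.153846 = 175.615385; MC(q_m) = 60 + 0.005·12846.153846 = 124.230769.
Competitive q* = 18555.555556, so Δq = 5709.40171; wedge = 175.615385 − 124.230769 = 51.384616.
The triangle = ½ × 5709.40171 × 51.384616 = $146687.71 thousand.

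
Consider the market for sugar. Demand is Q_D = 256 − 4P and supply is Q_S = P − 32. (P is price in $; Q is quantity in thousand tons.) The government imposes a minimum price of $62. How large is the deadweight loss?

$193.60 thousand

In inverse form: demand P = 64 − 0.25Q, supply P = 32 + Q.
Competitive equilibrium: 64 − 0.25Q = 32 + Q → Q* = 25.6, P* = 57.6.
At the floor P = 62, quantity demanded = (64 − 62)/0.25 = 8.
Sellers' marginal cost at Q' = 8: 32 + 1·8 = 40.
ΔQ = 25.6 − 8 = 17.6; wedge = 62 − 40 = 22.
Deadweight loss = ½ × 17.6 × 22 = $193.60 thousand.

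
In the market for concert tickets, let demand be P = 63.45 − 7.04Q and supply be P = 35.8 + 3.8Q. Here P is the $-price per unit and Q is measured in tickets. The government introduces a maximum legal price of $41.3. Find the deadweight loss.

Competitive equilibrium: 63.45 − 7.04Q = 35.8 + 3.8Q → Q* = 2.5507, P* = 45.4928.
At the ceiling P = 41.3, quantity supplied = (41.3 − 35.8)/3.8 = 1.4474.
Willingness to pay at Q' = 1.4474: 63.45 − 7.04·1.4474 = 53.2603.
ΔQ = 2.5507 − 1.4474 = 1.1033; wedge = 53.2603 − 41.3 = 11.9603.
The triangle = ½ × 1.1033 × 11.9603 = $6.60.

$6.60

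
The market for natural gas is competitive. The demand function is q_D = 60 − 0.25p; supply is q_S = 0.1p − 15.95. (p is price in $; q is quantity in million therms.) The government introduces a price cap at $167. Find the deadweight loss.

In inverse form: demand p = 240 − 4q, supply p = 159.5 + 10q.
Competitive equilibrium: 240 − 4q = 159.5 + 10q → q* = 5.75, p* = 217.
At the ceiling p = 167, quantity supplied = (167 − 159.5)/10 = 0.75.
Willingness to pay at q' = 0.75: 240 − 4·0.75 = 237.
Δq = 5.75 − 0.75 = 5; wedge = 237 − 167 = 70.
Welfare loss = ½ × 5 × 70 = $175 million.

$175 million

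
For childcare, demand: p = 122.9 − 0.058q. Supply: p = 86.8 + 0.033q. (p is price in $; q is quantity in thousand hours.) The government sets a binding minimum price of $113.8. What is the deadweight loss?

Competitive equilibrium: 122.9 − 0.058q = 86.8 + 0.033q → q* = 396.7033, p* = 99.8912.
At the floor p = 113.8, quantity demanded = (122.9 − 113.8)/0.058 = 156.8966.
Sellers' marginal cost at q' = 156.8966: 86.8 + 0.033·156.8966 = 91.9776.
Δq = 396.7033 − 156.8966 = 239.8067; wedge = 113.8 − 91.9776 = 21.8224.
Welfare loss = ½ × 239.8067 × 21.8224 = $2616.58 thousand.

$2616.58 thousand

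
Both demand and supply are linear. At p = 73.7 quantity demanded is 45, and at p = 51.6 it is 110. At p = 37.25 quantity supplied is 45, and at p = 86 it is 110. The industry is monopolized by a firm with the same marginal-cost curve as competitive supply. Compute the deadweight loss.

Demand slope = (51.6 − 73.7)/(110 − 45) = −0.34, so p = 89 − 0.34q.
Supply slope = (86 − 37.25)/(110 − 45) = 0.75, so p = 3.5 + 0.75q.
Competitive equilibrium: 89 − 0.34q = 3.5 + 0.75q → q* = 78.4404, p* = 62.3303.
Marginal revenue: MR = 89 − 0.68q. Set MR = MC: 89 − 0.68q = 3.5 + 0.75q → q_m = 59.7902.
Price p_m = 89 − 0.34·59.7902 = 68.6713; MC(q_m) = 3.5 + 0.75·59.7902 = 48.3427.
Competitive q* = 78.4404, so Δq = 18.6502; wedge = 68.6713 − 48.3427 = 20.3286.
Deadweight loss = ½ × 18.6502 × 20.3286 = 189.57.

189.57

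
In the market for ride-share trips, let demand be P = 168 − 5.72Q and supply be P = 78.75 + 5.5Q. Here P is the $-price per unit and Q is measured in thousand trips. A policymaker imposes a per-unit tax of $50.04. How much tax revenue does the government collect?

Competitive equilibrium: 168 − 5.72Q = 78.75 + 5.5Q → Q* = 7.9545, P* = 122.5.
With the tax, the buyer price exceeds the seller price by 50.04: (168 − 5.72Q) − (78.75 + 5.5Q) = 50.04 → Q' = 3.4947.
Tax revenue = 50.04 × 3.4947 = $174.87 thousand.

$174.87 thousand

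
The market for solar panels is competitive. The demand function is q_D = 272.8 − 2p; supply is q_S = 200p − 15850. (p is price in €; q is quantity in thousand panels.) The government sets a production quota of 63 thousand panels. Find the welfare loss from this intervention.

In inverse form: demand p = 136.4 − 0.5q, supply p = 79.25 + 0.005q.
Competitive equilibrium: 136.4 − 0.5q = 79.25 + 0.005q → q* = 113.1683, p* = 79.8158.
At q = 63: demand price = 136.4 − 0.5·63 = 104.9; supply price = 79.25 + 0.005·63 = 79.565.
Δq = 113.1683 − 63 = 50.1683; wedge = 104.9 − 79.565 = 25.335.
DWL = ½ × 50.1683 × 25.335 = €635.51 thousand.

€635.51 thousand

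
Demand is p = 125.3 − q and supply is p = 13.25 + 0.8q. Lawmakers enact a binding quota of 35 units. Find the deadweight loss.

Competitive equilibrium: 125.3 − q = 13.25 + 0.8q → q* = 62.25, p* = 63.05.
At q = 35: demand price = 125.3 − 1·35 = 90.3; supply price = 13.25 + 0.8·35 = 41.25.
Δq = 62.25 − 35 = 27.25; wedge = 90.3 − 41.25 = 49.05.
The triangle = ½ × 27.25 × 49.05 = 668.31.

668.31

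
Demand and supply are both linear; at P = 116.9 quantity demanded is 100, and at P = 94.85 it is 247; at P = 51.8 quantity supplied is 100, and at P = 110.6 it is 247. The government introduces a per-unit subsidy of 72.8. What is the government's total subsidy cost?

25532.95

Demand slope = (94.85 − 116.9)/(247 − 100) = −0.15, so P = 131.9 − 0.15Q.
Supply slope = (110.6 − 51.8)/(247 − 100) = 0.4, so P = 11.8 + 0.4Q.
Competitive equilibrium: 131.9 − 0.15Q = 11.8 + 0.4Q → Q* = 218.3636, P* = 99.1455.
The subsidy lowers effective supply by 72.8: P = 0.4Q − 61.
New quantity: 131.9 − 0.15Q = 0.4Q − 61 → Q' = 350.7273.
Total subsidy cost = 72.8 × 350.7273 = 25532.95.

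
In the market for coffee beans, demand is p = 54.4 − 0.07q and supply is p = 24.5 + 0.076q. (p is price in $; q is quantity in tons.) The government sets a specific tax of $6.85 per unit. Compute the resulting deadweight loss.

$160.69

Competitive equilibrium: 54.4 − 0.07q = 24.5 + 0.076q → q* = 204.7945, p* = 40.0644.
With the tax, the buyer price exceeds the seller price by 6.85: (54.4 − 0.07q) − (24.5 + 0.076q) = 6.85 → q' = 157.8767.
Δq = 204.7945 − 157.8767 = 46.9178; the wedge equals the tax, 6.85.
The triangle = ½ × 46.9178 × 6.85 = $160.69.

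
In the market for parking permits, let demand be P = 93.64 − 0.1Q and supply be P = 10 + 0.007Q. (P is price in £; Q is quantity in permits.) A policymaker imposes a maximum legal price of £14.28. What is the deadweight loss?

£1550.77

Competitive equilibrium: 93.64 − 0.1Q = 10 + 0.007Q → Q* = 781.68224, P* = 15.47178.
At the ceiling P = 14.28, quantity supplied = (14.28 − 10)/0.007 = 611.42857.
Willingness to pay at Q' = 611.42857: 93.64 − 0.1·611.42857 = 32.49714.
ΔQ = 781.68224 − 611.42857 = 170.25367; wedge = 32.49714 − 14.28 = 18.21714.
Deadweight loss = ½ × 170.25367 × 18.21714 = £1550.77.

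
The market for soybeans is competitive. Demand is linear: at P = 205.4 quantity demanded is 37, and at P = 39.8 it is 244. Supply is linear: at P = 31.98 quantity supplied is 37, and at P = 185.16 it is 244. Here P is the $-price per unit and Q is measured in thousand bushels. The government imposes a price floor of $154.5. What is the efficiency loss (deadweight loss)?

Demand slope = (39.8 − 205.4)/(244 − 37) = −0.8, so P = 235 − 0.8Q.
Supply slope = (185.16 − 31.98)/(244 − 37) = 0.74, so P = 4.6 + 0.74Q.
Competitive equilibrium: 235 − 0.8Q = 4.6 + 0.74Q → Q* = 149.6104, P* = 115.3117.
At the floor P = 154.5, quantity demanded = (235 − 154.5)/0.8 = 100.625.
Sellers' marginal cost at Q' = 100.625: 4.6 + 0.74·100.625 = 79.0625.
ΔQ = 149.6104 − 100.625 = 48.9854; wedge = 154.5 − 79.0625 = 75.4375.
The triangle = ½ × 48.9854 × 75.4375 = $1847.67 thousand.

$1847.67 thousand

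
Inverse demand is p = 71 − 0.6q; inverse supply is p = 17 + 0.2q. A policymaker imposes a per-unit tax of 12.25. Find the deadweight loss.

Competitive equilibrium: 71 − 0.6q = 17 + 0.2q → q* = 67.5, p* = 30.5.
With the tax, the buyer price exceeds the seller price by 12.25: (71 − 0.6q) − (17 + 0.2q) = 12.25 → q' = 52.1875.
Δq = 67.5 − 52.1875 = 15.3125; the wedge equals the tax, 12.25.
The triangle = ½ × 15.3125 × 12.25 = 93.79.

93.79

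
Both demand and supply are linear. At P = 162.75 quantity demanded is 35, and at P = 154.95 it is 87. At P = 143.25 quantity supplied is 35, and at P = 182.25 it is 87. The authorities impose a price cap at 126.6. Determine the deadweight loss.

865.928

Demand slope = (154.95 − 162.75)/(87 − 35) = −0.15, so P = 168 − 0.15Q.
Supply slope = (182.25 − 143.25)/(87 − 35) = 0.75, so P = 117 + 0.75Q.
Competitive equilibrium: 168 − 0.15Q = 117 + 0.75Q → Q* = 56.66667, P* = 159.5.
At the ceiling P = 126.6, quantity supplied = (126.6 − 117)/0.75 = 12.8.
Willingness to pay at Q' = 12.8: 168 − 0.15·12.8 = 166.08.
ΔQ = 56.66667 − 12.8 = 43.86667; wedge = 166.08 − 126.6 = 39.48.
DWL = ½ × 43.86667 × 39.48 = 865.928.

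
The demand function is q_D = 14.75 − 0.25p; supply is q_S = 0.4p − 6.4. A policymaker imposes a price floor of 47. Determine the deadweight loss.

42.48

In inverse form: demand p = 59 − 4q, supply p = 16 + 2.5q.
Competitive equilibrium: 59 − 4q = 16 + 2.5q → q* = 6.6154, p* = 32.5385.
At the floor p = 47, quantity demanded = (59 − 47)/4 = 3.
Sellers' marginal cost at q' = 3: 16 + 2.5·3 = 23.5.
Δq = 6.6154 − 3 = 3.6154; wedge = 47 − 23.5 = 23.5.
Welfare loss = ½ × 3.6154 × 23.5 = 42.48.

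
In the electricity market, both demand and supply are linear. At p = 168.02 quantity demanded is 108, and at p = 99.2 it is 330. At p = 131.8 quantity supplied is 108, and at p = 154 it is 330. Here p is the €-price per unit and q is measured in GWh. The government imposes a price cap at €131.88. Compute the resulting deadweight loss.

€1571.02

Demand slope = (99.2 − 168.02)/(330 − 108) = −0.31, so p = 201.5 − 0.31q.
Supply slope = (154 − 131.8)/(330 − 108) = 0.1, so p = 121 + 0.1q.
Competitive equilibrium: 201.5 − 0.31q = 121 + 0.1q → q* = 196.3415, p* = 140.6341.
At the ceiling p = 131.88, quantity supplied = (131.88 − 121)/0.1 = 108.8.
Willingness to pay at q' = 108.8: 201.5 − 0.31·108.8 = 167.772.
Δq = 196.3415 − 108.8 = 87.5415; wedge = 167.772 − 131.88 = 35.892.
DWL = ½ × 87.5415 × 35.892 = €1571.02.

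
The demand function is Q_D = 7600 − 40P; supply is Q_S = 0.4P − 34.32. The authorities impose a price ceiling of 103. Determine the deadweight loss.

In inverse form: demand P = 190 − 0.025Q, supply P = 85.8 + 2.5Q.
Competitive equilibrium: 190 − 0.025Q = 85.8 + 2.5Q → Q* = 41.2673, P* = 188.9683.
At the ceiling P = 103, quantity supplied = (103 − 85.8)/2.5 = 6.88.
Willingness to pay at Q' = 6.88: 190 − 0.025·6.88 = 189.828.
ΔQ = 41.2673 − 6.88 = 34.3873; wedge = 189.828 − 103 = 86.828.
Welfare loss = ½ × 34.3873 × 86.828 = 1492.89.

1492.89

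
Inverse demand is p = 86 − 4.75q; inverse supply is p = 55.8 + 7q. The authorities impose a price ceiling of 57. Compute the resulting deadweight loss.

33.81

Competitive equilibrium: 86 − 4.75q = 55.8 + 7q → q* = 2.5702, p* = 73.7915.
At the ceiling p = 57, quantity supplied = (57 − 55.8)/7 = 0.1714.
Willingness to pay at q' = 0.1714: 86 − 4.75·0.1714 = 85.1859.
Δq = 2.5702 − 0.1714 = 2.3988; wedge = 85.1859 − 57 = 28.1859.
DWL = ½ × 2.3988 × 28.1859 = 33.81.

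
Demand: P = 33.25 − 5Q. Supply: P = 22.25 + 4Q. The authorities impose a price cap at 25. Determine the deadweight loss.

1.29

Competitive equilibrium: 33.25 − 5Q = 22.25 + 4Q → Q* = 1.2222, P* = 27.1389.
At the ceiling P = 25, quantity supplied = (25 − 22.25)/4 = 0.6875.
Willingness to pay at Q' = 0.6875: 33.25 − 5·0.6875 = 29.8125.
ΔQ = 1.2222 − 0.6875 = 0.5347; wedge = 29.8125 − 25 = 4.8125.
Deadweight loss = ½ × 0.5347 × 4.8125 = 1.29.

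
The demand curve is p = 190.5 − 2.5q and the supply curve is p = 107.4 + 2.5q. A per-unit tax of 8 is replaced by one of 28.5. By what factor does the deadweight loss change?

12.691

Competitive equilibrium: 190.5 − 2.5q = 107.4 + 2.5q → q* = 16.62, p* = 148.95.
For a per-unit tax t: Δq = t/5, so DWL = ½·t·(t/5) = t²/10.
At t = 8: DWL = 6.4. At t = 28.5: DWL = 81.225.
Ratio = (28.5/8)² = 12.691.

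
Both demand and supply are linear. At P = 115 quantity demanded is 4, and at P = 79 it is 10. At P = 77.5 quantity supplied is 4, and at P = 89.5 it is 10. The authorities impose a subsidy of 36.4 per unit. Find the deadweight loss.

Demand slope = (79 − 115)/(10 − 4) = −6, so P = 139 − 6Q.
Supply slope = (89.5 − 77.5)/(10 − 4) = 2, so P = 69.5 + 2Q.
Competitive equilibrium: 139 − 6Q = 69.5 + 2Q → Q* = 8.6875, P* = 86.875.
The subsidy lowers effective supply by 36.4: P = 33.1 + 2Q.
New quantity: 139 − 6Q = 33.1 + 2Q → Q' = 13.2375.
Overproduction ΔQ = 13.2375 − 8.6875 = 4.55; wedge = subsidy = 36.4.
DWL = ½ × 4.55 × 36.4 = 82.81.

82.81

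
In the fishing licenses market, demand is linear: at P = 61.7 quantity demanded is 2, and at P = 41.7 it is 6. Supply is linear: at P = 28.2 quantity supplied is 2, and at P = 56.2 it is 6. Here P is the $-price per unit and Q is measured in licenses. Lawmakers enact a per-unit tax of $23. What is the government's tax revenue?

Demand slope = (41.7 − 61.7)/(6 − 2) = −5, so P = 71.7 − 5Q.
Supply slope = (56.2 − 28.2)/(6 − 2) = 7, so P = 14.2 + 7Q.
Competitive equilibrium: 71.7 − 5Q = 14.2 + 7Q → Q* = 4.7917, P* = 47.7417.
With the tax, the buyer price exceeds the seller price by 23: (71.7 − 5Q) − (14.2 + 7Q) = 23 → Q' = 2.875.
Tax revenue = 23 × 2.875 = $66.125.

$66.125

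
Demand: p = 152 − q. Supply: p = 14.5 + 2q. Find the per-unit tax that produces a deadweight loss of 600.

Competitive equilibrium: 152 − q = 14.5 + 2q → q* = 45.8333, p* = 106.1667.
A tax t gives Δq = t/3 and wedge t, so DWL = t²/6.
t²/6 = 600 → t² = 3600 → t = 60.

60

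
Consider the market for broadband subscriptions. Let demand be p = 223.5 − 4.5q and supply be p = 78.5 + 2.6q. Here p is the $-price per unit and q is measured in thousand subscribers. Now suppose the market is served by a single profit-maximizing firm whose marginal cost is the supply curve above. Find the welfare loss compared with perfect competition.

$222.82 thousand

Competitive equilibrium: 223.5 − 4.5q = 78.5 + 2.6q → q* = 20.4225, p* = 131.5986.
Marginal revenue: MR = 223.5 − 9q. Set MR = MC: 223.5 − 9q = 78.5 + 2.6q → q_m = 12.5.
Price p_m = 223.5 − 4.5·12.5 = 167.25; MC(q_m) = 78.5 + 2.6·12.5 = 111.
Competitive q* = 20.4225, so Δq = 7.9225; wedge = 167.25 − 111 = 56.25.
Welfare loss = ½ × 7.9225 × 56.25 = $222.82 thousand.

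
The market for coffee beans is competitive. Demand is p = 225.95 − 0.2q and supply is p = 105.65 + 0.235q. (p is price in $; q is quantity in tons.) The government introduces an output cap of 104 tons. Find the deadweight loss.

$6475.87

Competitive equilibrium: 225.95 − 0.2q = 105.65 + 0.235q → q* = 276.5517, p* = 170.6397.
At q = 104: demand price = 225.95 − 0.2·104 = 205.15; supply price = 105.65 + 0.235·104 = 130.09.
Δq = 276.5517 − 104 = 172.5517; wedge = 205.15 − 130.09 = 75.06.
The triangle = ½ × 172.5517 × 75.06 = $6475.87.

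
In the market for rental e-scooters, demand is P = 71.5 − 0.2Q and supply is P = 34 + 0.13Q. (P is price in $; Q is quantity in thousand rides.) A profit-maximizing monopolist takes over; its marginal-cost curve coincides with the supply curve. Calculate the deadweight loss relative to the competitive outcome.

Competitive equilibrium: 71.5 − 0.2Q = 34 + 0.13Q → Q* = 113.6364, P* = 48.7727.
Marginal revenue: MR = 71.5 − 0.4Q. Set MR = MC: 71.5 − 0.4Q = 34 + 0.13Q → Q_m = 70.7547.
Price P_m = 71.5 − 0.2·70.7547 = 57.3491; MC(Q_m) = 34 + 0.13·70.7547 = 43.1981.
Competitive Q* = 113.6364, so ΔQ = 42.8817; wedge = 57.3491 − 43.1981 = 14.151.
The triangle = ½ × 42.8817 × 14.151 = $303.41 thousand.

$303.41 thousand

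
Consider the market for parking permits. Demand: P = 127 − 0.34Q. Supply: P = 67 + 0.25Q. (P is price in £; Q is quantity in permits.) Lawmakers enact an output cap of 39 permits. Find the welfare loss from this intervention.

£1159.54

Competitive equilibrium: 127 − 0.34Q = 67 + 0.25Q → Q* = 101.6949, P* = 92.4237.
At Q = 39: demand price = 127 − 0.34·39 = 113.74; supply price = 67 + 0.25·39 = 76.75.
ΔQ = 101.6949 − 39 = 62.6949; wedge = 113.74 − 76.75 = 36.99.
Welfare loss = ½ × 62.6949 × 36.99 = £1159.54.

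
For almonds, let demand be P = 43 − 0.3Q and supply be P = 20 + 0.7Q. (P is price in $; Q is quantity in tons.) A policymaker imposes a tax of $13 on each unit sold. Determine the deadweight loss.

$84.50

Competitive equilibrium: 43 − 0.3Q = 20 + 0.7Q → Q* = 23, P* = 36.1.
With the tax, the buyer price exceeds the seller price by 13: (43 − 0.3Q) − (20 + 0.7Q) = 13 → Q' = 10.
ΔQ = 23 − 10 = 13; the wedge equals the tax, 13.
DWL = ½ × 13 × 13 = $84.50.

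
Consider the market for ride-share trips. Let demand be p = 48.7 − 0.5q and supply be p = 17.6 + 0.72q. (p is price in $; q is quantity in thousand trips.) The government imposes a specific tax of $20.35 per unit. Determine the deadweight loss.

Competitive equilibrium: 48.7 − 0.5q = 17.6 + 0.72q → q* = 25.4918, p* = 35.9541.
With the tax, the buyer price exceeds the seller price by 20.35: (48.7 − 0.5q) − (17.6 + 0.72q) = 20.35 → q' = 8.8115.
Δq = 25.4918 − 8.8115 = 16.6803; the wedge equals the tax, 20.35.
Deadweight loss = ½ × 16.6803 × 20.35 = $169.72 thousand.

$169.72 thousand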